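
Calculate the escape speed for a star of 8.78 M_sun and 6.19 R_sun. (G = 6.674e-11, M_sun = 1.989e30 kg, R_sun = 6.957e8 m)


M = 8.78 * 1.989e30 kg = 1.746342e+31 kg; R = 6.19 * 6.957e8 m = 4.306383e+09 m. v_esc = sqrt(2GM/R) = sqrt(2 * 6.674e-11 * 1.746342e+31 / 4.306383e+09) = 735726.5393

735726.5393 m/s


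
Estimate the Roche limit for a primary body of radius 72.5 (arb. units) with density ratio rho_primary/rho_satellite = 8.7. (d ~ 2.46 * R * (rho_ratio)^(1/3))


d_Roche = 2.46 * 72.5 * 8.7^(1/3) = 366.8142

366.8142


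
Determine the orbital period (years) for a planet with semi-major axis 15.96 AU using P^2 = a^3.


P = a^(3/2) = 15.96^1.5 = 63.7602

63.7602 years


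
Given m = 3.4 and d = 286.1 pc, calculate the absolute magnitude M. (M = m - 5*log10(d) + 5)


M = m - 5*log10(d) + 5 = 3.4 - 5*log10(286.1) + 5 = -3.8826

-3.8826


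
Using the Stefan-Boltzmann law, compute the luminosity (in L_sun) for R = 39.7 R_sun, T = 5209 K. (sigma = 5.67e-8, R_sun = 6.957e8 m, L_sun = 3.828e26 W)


R = 39.7 * 6.957e8 m = 2.761929e+10 m. L = 4*pi*R^2*sigma*T^4 = 4*pi*(2.761929e+10)^2 * 5.67e-8 * 5209^4 = 4.00161565e+29 W. L/L_sun = 4.00161565e+29 / 3.828e26 = 1045.3541

1045.3541 L_sun


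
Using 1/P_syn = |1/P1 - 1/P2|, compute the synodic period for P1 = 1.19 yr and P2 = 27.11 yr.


1/P_syn = |1/P1 - 1/P2| = |1/1.19 - 1/27.11| => P_syn = 1.2446

1.2446 years


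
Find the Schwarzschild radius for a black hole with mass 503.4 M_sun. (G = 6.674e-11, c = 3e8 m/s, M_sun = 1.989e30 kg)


M = 503.4 * 1.989e30 kg = 1.0012626e+33 kg. rs = 2GM/c^2 = 2 * 6.674e-11 * 1.0012626e+33 / (3e8)^2 = 1.485e+06

1.485e+06 m


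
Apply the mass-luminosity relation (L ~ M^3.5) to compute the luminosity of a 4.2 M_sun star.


L/L_sun = (M/M_sun)^3.5 = 4.2^3.5 = 151.8352

151.8352 L_sun


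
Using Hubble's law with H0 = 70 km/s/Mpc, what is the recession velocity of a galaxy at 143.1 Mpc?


v = H0 * d = 70 * 143.1 = 10017.0

10017.0 km/s


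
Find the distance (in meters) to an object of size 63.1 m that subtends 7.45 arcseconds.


D = size / theta_rad, theta_rad = 7.45 * pi/(180*3600) = 3.612e-05, D = 1.747e+06

1.747e+06 m


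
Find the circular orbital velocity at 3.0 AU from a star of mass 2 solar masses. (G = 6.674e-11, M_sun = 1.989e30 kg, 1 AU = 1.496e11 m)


v = sqrt(GM/r) = sqrt(6.674e-11 * 3.978e+30 / 4.488e+11) = 24321.9878

24321.9878 m/s


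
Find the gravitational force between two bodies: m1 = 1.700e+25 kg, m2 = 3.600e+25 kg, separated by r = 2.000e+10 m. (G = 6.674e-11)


F = G*m1*m2/r^2 = 6.674e-11 * 1.700e+25 * 3.600e+25 / (2.000e+10)^2 = 6.674e-11 * 6.120e+50 / 4.000e+20 = 1.021e+20

1.021e+20 N


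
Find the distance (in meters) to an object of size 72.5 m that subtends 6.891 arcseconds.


D = size / theta_rad, theta_rad = 6.891 * pi/(180*3600) = 3.341e-05, D = 2.170e+06

2.170e+06 m


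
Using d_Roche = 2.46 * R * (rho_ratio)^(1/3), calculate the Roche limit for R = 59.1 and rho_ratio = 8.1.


d_Roche = 2.46 * 59.1 * 8.1^(1/3) = 291.9785

291.9785


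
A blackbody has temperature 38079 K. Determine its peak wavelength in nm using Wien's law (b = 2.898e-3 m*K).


lam_max = b / T = 2.898e-3 / 38079 = 7.610e-08 m = 76.1049 nm

76.1049 nm


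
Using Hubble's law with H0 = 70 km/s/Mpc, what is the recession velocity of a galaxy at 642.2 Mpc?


v = H0 * d = 70 * 642.2 = 44954.0

44954.0 km/s


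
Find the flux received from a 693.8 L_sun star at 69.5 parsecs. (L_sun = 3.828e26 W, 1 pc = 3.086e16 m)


F = L / (4*pi*d^2) = 2.656e+29 / (4*pi*(2.145e+18)^2) = 4.594e-09

4.594e-09 W/m^2


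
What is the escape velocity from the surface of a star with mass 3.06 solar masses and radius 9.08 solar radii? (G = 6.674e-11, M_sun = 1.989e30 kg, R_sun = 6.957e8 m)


M = 3.06 * 1.989e30 kg = 6.08634e+30 kg; R = 9.08 * 6.957e8 m = 6.316956e+09 m. v_esc = sqrt(2GM/R) = sqrt(2 * 6.674e-11 * 6.08634e+30 / 6.316956e+09) = 358618.1599

358618.1599 m/s


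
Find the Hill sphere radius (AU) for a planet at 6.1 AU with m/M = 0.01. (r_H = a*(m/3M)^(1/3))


r_H = a * (m/3M)^(1/3) = 6.1 * (0.01/3)^(1/3) = 0.9112

0.9112 AU


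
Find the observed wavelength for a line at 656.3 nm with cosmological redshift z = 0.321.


lam_obs = lam_emit * (1 + z) = 656.3 * (1 + 0.321) = 866.9723

866.9723 nm


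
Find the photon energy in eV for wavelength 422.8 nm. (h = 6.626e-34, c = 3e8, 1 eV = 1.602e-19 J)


E = hc/lambda = 6.626e-34 * 3e8 / 4.228e-07 = 4.702e-19 J = 2.9348 eV

2.9348 eV


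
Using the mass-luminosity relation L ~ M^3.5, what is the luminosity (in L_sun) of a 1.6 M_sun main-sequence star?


L/L_sun = (M/M_sun)^3.5 = 1.6^3.5 = 5.1811

5.1811 L_sun


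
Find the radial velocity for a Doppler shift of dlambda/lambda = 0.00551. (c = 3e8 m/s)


v = (dlambda/lambda) * c = 0.00551 * 3e8 = 1.653e+06

1.653e+06 m/s


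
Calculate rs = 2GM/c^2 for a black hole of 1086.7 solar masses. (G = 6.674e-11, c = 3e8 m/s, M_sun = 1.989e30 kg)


M = 1086.7 * 1.989e30 kg = 2.1614463e+33 kg. rs = 2GM/c^2 = 2 * 6.674e-11 * 2.1614463e+33 / (3e8)^2 = 3.206e+06

3.206e+06 m


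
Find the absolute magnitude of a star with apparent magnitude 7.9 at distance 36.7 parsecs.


M = m - 5*log10(d) + 5 = 7.9 - 5*log10(36.7) + 5 = 5.0767

5.0767


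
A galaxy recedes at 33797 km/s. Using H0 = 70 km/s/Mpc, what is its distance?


d = v / H0 = 33797 / 70 = 482.8143

482.8143 Mpc


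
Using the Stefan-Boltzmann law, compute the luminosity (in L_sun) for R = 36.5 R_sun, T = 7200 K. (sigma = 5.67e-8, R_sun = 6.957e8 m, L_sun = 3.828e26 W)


R = 36.5 * 6.957e8 m = 2.539305e+10 m. L = 4*pi*R^2*sigma*T^4 = 4*pi*(2.539305e+10)^2 * 5.67e-8 * 7200^4 = 1.234674971e+30 W. L/L_sun = 1.234674971e+30 / 3.828e26 = 3225.3787

3225.3787 L_sun


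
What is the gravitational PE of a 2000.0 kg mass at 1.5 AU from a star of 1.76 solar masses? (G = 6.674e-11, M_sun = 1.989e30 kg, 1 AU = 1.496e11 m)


M = 1.76 * 1.989e30 kg = 3.50064e+30 kg; r = 1.5 AU * 1.496e11 m/AU = 2.244e+11 m. U = -GM*m/r = -(6.674e-11 * 3.50064e+30 * 2000.0) / 2.244e+11 = -2.082e+12

-2.082e+12 J


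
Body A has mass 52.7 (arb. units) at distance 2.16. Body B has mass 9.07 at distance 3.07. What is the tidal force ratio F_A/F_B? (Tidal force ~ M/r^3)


Ratio = (M1/r1^3) / (M2/r2^3) = (52.7/2.16^3) / (9.07/3.07^3) = 16.6823

16.6823


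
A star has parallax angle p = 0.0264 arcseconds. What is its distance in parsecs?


d = 1/p = 1/0.0264 = 37.8788

37.8788 pc


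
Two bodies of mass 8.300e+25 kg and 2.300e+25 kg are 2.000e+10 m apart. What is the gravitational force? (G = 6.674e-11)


F = G*m1*m2/r^2 = 6.674e-11 * 8.300e+25 * 2.300e+25 / (2.000e+10)^2 = 6.674e-11 * 1.909e+51 / 4.000e+20 = 3.185e+20

3.185e+20 N


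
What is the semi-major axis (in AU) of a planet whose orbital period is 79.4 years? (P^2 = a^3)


a = P^(2/3) = 79.4^(2/3) = 18.4734

18.4734 AU


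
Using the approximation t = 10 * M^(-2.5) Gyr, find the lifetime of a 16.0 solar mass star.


t = 10 * M^(-2.5) = 10 * 16.0^(-2.5) = 0.0098

0.0098 Gyr


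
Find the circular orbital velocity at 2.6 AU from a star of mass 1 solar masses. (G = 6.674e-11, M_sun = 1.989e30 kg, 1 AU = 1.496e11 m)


v = sqrt(GM/r) = sqrt(6.674e-11 * 1.989e+30 / 3.890e+11) = 18473.8759

18473.8759 m/s


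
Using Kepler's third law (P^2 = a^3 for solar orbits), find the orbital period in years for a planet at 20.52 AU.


P = a^(3/2) = 20.52^1.5 = 92.9536

92.9536 years


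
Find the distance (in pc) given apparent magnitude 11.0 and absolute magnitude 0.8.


d = 10^((m - M + 5)/5) = 10^((11.0 - 0.8 + 5)/5) = 1096.4782

1096.4782 pc


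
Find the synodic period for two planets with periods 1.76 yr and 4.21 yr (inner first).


1/P_syn = |1/P1 - 1/P2| = |1/1.76 - 1/4.21| => P_syn = 3.0243

3.0243 years


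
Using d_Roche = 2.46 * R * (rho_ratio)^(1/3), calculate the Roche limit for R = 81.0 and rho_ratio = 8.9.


d_Roche = 2.46 * 81.0 * 8.9^(1/3) = 412.9367

412.9367


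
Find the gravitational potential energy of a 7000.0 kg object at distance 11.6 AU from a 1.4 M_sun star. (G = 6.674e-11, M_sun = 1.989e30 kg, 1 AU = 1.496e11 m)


M = 1.4 * 1.989e30 kg = 2.7846e+30 kg; r = 11.6 AU * 1.496e11 m/AU = 1.73536e+12 m. U = -GM*m/r = -(6.674e-11 * 2.7846e+30 * 7000.0) / 1.73536e+12 = -7.496e+11

-7.496e+11 J


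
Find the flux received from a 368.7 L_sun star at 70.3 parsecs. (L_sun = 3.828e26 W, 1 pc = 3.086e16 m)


F = L / (4*pi*d^2) = 1.411e+29 / (4*pi*(2.169e+18)^2) = 2.386e-09

2.386e-09 W/m^2


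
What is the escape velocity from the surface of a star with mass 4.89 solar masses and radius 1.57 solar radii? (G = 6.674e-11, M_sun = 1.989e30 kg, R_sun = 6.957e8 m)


M = 4.89 * 1.989e30 kg = 9.72621e+30 kg; R = 1.57 * 6.957e8 m = 1.092249e+09 m. v_esc = sqrt(2GM/R) = sqrt(2 * 6.674e-11 * 9.72621e+30 / 1.092249e+09) = 1.090e+06

1.090e+06 m/s


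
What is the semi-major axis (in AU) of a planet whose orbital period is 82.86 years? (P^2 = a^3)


a = P^(2/3) = 82.86^(2/3) = 19.0063

19.0063 AU


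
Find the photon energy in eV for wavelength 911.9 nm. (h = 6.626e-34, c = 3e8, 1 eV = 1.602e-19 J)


E = hc/lambda = 6.626e-34 * 3e8 / 9.119e-07 = 2.180e-19 J = 1.3607 eV

1.3607 eV


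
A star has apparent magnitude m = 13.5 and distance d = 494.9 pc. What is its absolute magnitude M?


M = m - 5*log10(d) + 5 = 13.5 - 5*log10(494.9) + 5 = 5.0274

5.0274


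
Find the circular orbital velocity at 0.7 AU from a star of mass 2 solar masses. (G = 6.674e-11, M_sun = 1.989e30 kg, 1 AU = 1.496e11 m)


v = sqrt(GM/r) = sqrt(6.674e-11 * 3.978e+30 / 1.047e+11) = 50351.2984

50351.2984 m/s


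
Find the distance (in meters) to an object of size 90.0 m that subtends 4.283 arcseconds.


D = size / theta_rad, theta_rad = 4.283 * pi/(180*3600) = 2.076e-05, D = 4.334e+06

4.334e+06 m


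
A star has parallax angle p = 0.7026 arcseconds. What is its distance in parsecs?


d = 1/p = 1/0.7026 = 1.4233

1.4233 pc


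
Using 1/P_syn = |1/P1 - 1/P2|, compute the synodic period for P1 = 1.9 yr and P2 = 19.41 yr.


1/P_syn = |1/P1 - 1/P2| = |1/1.9 - 1/19.41| => P_syn = 2.1062

2.1062 years


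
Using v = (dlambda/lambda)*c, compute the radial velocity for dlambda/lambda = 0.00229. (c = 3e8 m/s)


v = (dlambda/lambda) * c = 0.00229 * 3e8 = 687000.0

687000.0 m/s


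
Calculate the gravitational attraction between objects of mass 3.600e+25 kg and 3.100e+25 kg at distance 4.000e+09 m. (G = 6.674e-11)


F = G*m1*m2/r^2 = 6.674e-11 * 3.600e+25 * 3.100e+25 / (4.000e+09)^2 = 6.674e-11 * 1.116e+51 / 1.600e+19 = 4.655e+21

4.655e+21 N


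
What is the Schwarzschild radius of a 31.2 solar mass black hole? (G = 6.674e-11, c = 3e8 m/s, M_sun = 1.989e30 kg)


M = 31.2 * 1.989e30 kg = 6.20568e+31 kg. rs = 2GM/c^2 = 2 * 6.674e-11 * 6.20568e+31 / (3e8)^2 = 92037.1296

92037.1296 m


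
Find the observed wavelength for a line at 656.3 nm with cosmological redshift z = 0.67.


lam_obs = lam_emit * (1 + z) = 656.3 * (1 + 0.67) = 1096.021

1096.021 nm


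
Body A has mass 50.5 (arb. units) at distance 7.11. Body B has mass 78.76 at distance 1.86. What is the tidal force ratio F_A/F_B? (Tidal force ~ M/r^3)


Ratio = (M1/r1^3) / (M2/r2^3) = (50.5/7.11^3) / (78.76/1.86^3) = 0.0115

0.0115


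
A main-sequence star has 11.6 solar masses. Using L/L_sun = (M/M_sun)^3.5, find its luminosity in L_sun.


L/L_sun = (M/M_sun)^3.5 = 11.6^3.5 = 5316.2202

5316.2202 L_sun


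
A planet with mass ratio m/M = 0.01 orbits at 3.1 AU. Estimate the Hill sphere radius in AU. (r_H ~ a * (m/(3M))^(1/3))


r_H = a * (m/3M)^(1/3) = 3.1 * (0.01/3)^(1/3) = 0.4631

0.4631 AU


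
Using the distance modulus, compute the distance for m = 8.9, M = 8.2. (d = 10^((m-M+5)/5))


d = 10^((m - M + 5)/5) = 10^((8.9 - 8.2 + 5)/5) = 13.8038

13.8038 pc


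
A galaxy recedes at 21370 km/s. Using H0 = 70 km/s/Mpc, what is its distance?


d = v / H0 = 21370 / 70 = 305.2857

305.2857 Mpc


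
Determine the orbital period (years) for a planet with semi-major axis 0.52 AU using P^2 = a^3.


P = a^(3/2) = 0.52^1.5 = 0.375

0.375 years


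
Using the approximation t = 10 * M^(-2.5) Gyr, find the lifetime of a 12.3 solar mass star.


t = 10 * M^(-2.5) = 10 * 12.3^(-2.5) = 0.0188

0.0188 Gyr


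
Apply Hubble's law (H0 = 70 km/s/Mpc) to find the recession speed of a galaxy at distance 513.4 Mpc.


v = H0 * d = 70 * 513.4 = 35938.0

35938.0 km/s


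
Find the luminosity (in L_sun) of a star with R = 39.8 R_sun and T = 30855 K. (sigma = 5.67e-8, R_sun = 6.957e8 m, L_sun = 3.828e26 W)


R = 39.8 * 6.957e8 m = 2.768886e+10 m. L = 4*pi*R^2*sigma*T^4 = 4*pi*(2.768886e+10)^2 * 5.67e-8 * 30855^4 = 4.951140798e+32 W. L/L_sun = 4.951140798e+32 / 3.828e26 = 1.293e+06

1.293e+06 L_sun


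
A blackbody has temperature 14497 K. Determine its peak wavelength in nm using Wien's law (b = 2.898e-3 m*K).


lam_max = b / T = 2.898e-3 / 14497 = 1.999e-07 m = 199.9034 nm

199.9034 nm


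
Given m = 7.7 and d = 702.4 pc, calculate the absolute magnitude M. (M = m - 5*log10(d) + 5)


M = m - 5*log10(d) + 5 = 7.7 - 5*log10(702.4) + 5 = -1.5329

-1.5329


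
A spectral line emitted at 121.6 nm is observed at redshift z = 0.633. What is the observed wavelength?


lam_obs = lam_emit * (1 + z) = 121.6 * (1 + 0.633) = 198.5728

198.5728 nm


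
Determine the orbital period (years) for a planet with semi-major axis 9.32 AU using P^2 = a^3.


P = a^(3/2) = 9.32^1.5 = 28.4527

28.4527 years


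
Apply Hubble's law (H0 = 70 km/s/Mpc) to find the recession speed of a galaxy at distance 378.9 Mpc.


v = H0 * d = 70 * 378.9 = 26523.0

26523.0 km/s


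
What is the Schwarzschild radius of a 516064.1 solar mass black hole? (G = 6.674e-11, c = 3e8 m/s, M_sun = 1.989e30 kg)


M = 516064.1 * 1.989e30 kg = 1.026451495e+36 kg. rs = 2GM/c^2 = 2 * 6.674e-11 * 1.026451495e+36 / (3e8)^2 = 1.522e+09

1.522e+09 m


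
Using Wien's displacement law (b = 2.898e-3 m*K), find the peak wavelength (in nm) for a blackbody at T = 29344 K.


lam_max = b / T = 2.898e-3 / 29344 = 9.876e-08 m = 98.7595 nm

98.7595 nm


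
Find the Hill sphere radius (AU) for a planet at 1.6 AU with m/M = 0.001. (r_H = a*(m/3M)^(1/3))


r_H = a * (m/3M)^(1/3) = 1.6 * (0.001/3)^(1/3) = 0.1109

0.1109 AU


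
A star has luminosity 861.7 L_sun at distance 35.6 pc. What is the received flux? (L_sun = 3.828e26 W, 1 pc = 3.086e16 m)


F = L / (4*pi*d^2) = 3.299e+29 / (4*pi*(1.099e+18)^2) = 2.175e-08

2.175e-08 W/m^2


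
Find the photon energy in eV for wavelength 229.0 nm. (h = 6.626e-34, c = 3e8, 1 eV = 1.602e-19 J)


E = hc/lambda = 6.626e-34 * 3e8 / 2.290e-07 = 8.680e-19 J = 5.4184 eV

5.4184 eV


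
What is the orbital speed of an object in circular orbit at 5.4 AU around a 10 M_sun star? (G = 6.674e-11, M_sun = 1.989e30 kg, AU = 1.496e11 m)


v = sqrt(GM/r) = sqrt(6.674e-11 * 1.989e+31 / 8.078e+11) = 40536.6463

40536.6463 m/s


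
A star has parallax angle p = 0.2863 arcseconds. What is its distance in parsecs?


d = 1/p = 1/0.2863 = 3.4928

3.4928 pc


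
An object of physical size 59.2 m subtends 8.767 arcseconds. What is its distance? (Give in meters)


D = size / theta_rad, theta_rad = 8.767 * pi/(180*3600) = 4.250e-05, D = 1.393e+06

1.393e+06 m


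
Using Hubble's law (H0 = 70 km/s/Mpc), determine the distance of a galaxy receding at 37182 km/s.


d = v / H0 = 37182 / 70 = 531.1714

531.1714 Mpc


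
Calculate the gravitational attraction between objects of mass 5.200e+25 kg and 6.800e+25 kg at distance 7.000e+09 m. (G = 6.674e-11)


F = G*m1*m2/r^2 = 6.674e-11 * 5.200e+25 * 6.800e+25 / (7.000e+09)^2 = 6.674e-11 * 3.536e+51 / 4.900e+19 = 4.816e+21

4.816e+21 N


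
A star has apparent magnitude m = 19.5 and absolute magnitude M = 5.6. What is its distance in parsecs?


d = 10^((m - M + 5)/5) = 10^((19.5 - 5.6 + 5)/5) = 6025.5959

6025.5959 pc


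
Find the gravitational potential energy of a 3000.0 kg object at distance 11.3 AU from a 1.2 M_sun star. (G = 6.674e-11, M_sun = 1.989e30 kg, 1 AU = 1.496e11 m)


M = 1.2 * 1.989e30 kg = 2.3868e+30 kg; r = 11.3 AU * 1.496e11 m/AU = 1.69048e+12 m. U = -GM*m/r = -(6.674e-11 * 2.3868e+30 * 3000.0) / 1.69048e+12 = -2.827e+11

-2.827e+11 J


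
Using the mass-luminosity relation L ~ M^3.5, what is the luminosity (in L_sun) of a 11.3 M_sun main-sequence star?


L/L_sun = (M/M_sun)^3.5 = 11.3^3.5 = 4850.3665

4850.3665 L_sun


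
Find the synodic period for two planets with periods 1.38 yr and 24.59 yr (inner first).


1/P_syn = |1/P1 - 1/P2| = |1/1.38 - 1/24.59| => P_syn = 1.4621

1.4621 years


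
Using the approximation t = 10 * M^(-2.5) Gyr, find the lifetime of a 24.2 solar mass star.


t = 10 * M^(-2.5) = 10 * 24.2^(-2.5) = 0.0035

0.0035 Gyr


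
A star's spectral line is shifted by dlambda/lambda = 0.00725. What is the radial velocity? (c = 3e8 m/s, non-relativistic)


v = (dlambda/lambda) * c = 0.00725 * 3e8 = 2.175e+06

2.175e+06 m/s


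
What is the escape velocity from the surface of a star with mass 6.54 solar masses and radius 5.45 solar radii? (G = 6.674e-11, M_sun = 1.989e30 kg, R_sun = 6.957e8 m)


M = 6.54 * 1.989e30 kg = 1.300806e+31 kg; R = 5.45 * 6.957e8 m = 3.791565e+09 m. v_esc = sqrt(2GM/R) = sqrt(2 * 6.674e-11 * 1.300806e+31 / 3.791565e+09) = 676713.9229

676713.9229 m/s


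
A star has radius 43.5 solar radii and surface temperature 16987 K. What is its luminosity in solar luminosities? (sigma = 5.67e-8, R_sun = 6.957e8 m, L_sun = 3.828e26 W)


R = 43.5 * 6.957e8 m = 3.026295e+10 m. L = 4*pi*R^2*sigma*T^4 = 4*pi*(3.026295e+10)^2 * 5.67e-8 * 16987^4 = 5.433531519e+31 W. L/L_sun = 5.433531519e+31 / 3.828e26 = 141941.7847

141941.7847 L_sun


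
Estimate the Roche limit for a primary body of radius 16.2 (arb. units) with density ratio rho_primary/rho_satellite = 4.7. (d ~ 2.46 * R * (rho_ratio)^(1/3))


d_Roche = 2.46 * 16.2 * 4.7^(1/3) = 66.7548

66.7548


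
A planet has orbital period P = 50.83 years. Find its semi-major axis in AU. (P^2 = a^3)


a = P^(2/3) = 50.83^(2/3) = 13.7219

13.7219 AU


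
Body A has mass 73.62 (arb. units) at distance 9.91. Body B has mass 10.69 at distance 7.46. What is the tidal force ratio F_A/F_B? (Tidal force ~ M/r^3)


Ratio = (M1/r1^3) / (M2/r2^3) = (73.62/9.91^3) / (10.69/7.46^3) = 2.9377

2.9377


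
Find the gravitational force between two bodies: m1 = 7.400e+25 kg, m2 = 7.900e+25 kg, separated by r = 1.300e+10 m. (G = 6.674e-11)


F = G*m1*m2/r^2 = 6.674e-11 * 7.400e+25 * 7.900e+25 / (1.300e+10)^2 = 6.674e-11 * 5.846e+51 / 1.690e+20 = 2.309e+21

2.309e+21 N


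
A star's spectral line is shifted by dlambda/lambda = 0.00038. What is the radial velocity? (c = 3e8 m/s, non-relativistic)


v = (dlambda/lambda) * c = 0.00038 * 3e8 = 114000.0

114000.0 m/s


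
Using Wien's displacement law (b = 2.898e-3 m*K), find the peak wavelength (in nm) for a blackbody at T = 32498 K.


lam_max = b / T = 2.898e-3 / 32498 = 8.917e-08 m = 89.1747 nm

89.1747 nm


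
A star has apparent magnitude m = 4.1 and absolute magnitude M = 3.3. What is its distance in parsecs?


d = 10^((m - M + 5)/5) = 10^((4.1 - 3.3 + 5)/5) = 14.4544

14.4544 pc


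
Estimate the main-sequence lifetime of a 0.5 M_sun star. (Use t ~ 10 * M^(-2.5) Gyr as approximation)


t = 10 * M^(-2.5) = 10 * 0.5^(-2.5) = 56.5685

56.5685 Gyr


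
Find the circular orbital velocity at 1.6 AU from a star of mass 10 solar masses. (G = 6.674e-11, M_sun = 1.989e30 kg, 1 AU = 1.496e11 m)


v = sqrt(GM/r) = sqrt(6.674e-11 * 1.989e+31 / 2.394e+11) = 74470.5746

74470.5746 m/s


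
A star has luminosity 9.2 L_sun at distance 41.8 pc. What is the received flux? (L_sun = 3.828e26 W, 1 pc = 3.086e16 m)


F = L / (4*pi*d^2) = 3.522e+27 / (4*pi*(1.290e+18)^2) = 1.684e-10

1.684e-10 W/m^2


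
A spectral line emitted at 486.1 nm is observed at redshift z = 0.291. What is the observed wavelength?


lam_obs = lam_emit * (1 + z) = 486.1 * (1 + 0.291) = 627.5551

627.5551 nm


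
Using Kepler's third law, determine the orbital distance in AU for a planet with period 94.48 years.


a = P^(2/3) = 94.48^(2/3) = 20.744

20.744 AU


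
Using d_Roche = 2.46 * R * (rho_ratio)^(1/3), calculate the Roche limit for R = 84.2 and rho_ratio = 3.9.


d_Roche = 2.46 * 84.2 * 3.9^(1/3) = 326.0384

326.0384


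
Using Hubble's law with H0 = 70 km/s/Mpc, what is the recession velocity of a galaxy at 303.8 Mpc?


v = H0 * d = 70 * 303.8 = 21266.0

21266.0 km/s


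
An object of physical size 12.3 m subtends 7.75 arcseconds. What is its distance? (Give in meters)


D = size / theta_rad, theta_rad = 7.75 * pi/(180*3600) = 3.757e-05, D = 327362.2086

327362.2086 m


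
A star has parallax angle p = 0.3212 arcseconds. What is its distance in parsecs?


d = 1/p = 1/0.3212 = 3.1133

3.1133 pc


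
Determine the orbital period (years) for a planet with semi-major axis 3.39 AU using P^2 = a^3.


P = a^(3/2) = 3.39^1.5 = 6.2417

6.2417 years


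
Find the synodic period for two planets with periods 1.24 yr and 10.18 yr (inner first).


1/P_syn = |1/P1 - 1/P2| = |1/1.24 - 1/10.18| => P_syn = 1.412

1.412 years


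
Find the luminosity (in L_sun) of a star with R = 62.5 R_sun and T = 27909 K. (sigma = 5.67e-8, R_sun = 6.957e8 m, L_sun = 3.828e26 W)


R = 62.5 * 6.957e8 m = 4.348125e+10 m. L = 4*pi*R^2*sigma*T^4 = 4*pi*(4.348125e+10)^2 * 5.67e-8 * 27909^4 = 8.17286014e+32 W. L/L_sun = 8.17286014e+32 / 3.828e26 = 2.135e+06

2.135e+06 L_sun


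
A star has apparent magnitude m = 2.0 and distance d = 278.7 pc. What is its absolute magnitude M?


M = m - 5*log10(d) + 5 = 2.0 - 5*log10(278.7) + 5 = -5.2257

-5.2257


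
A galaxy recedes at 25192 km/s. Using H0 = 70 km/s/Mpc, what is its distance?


d = v / H0 = 25192 / 70 = 359.8857

359.8857 Mpc


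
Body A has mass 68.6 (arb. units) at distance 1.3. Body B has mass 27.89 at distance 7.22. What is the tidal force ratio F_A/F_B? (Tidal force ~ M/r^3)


Ratio = (M1/r1^3) / (M2/r2^3) = (68.6/1.3^3) / (27.89/7.22^3) = 421.3637

421.3637


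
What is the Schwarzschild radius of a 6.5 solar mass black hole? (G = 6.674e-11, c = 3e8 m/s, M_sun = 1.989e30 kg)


M = 6.5 * 1.989e30 kg = 1.29285e+31 kg. rs = 2GM/c^2 = 2 * 6.674e-11 * 1.29285e+31 / (3e8)^2 = 19174.402

19174.402 m


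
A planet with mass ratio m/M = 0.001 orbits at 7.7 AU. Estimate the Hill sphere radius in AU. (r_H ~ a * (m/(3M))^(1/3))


r_H = a * (m/3M)^(1/3) = 7.7 * (0.001/3)^(1/3) = 0.5339

0.5339 AU


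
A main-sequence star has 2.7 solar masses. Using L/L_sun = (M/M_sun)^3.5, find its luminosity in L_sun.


L/L_sun = (M/M_sun)^3.5 = 2.7^3.5 = 32.3425

32.3425 L_sun


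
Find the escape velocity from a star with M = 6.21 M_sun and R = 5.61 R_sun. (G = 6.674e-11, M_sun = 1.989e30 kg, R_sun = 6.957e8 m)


M = 6.21 * 1.989e30 kg = 1.235169e+31 kg; R = 5.61 * 6.957e8 m = 3.902877e+09 m. v_esc = sqrt(2GM/R) = sqrt(2 * 6.674e-11 * 1.235169e+31 / 3.902877e+09) = 649948.3691

649948.3691 m/s


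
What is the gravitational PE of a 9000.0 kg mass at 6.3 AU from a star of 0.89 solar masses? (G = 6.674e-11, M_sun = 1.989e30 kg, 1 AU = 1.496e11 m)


M = 0.89 * 1.989e30 kg = 1.77021e+30 kg; r = 6.3 AU * 1.496e11 m/AU = 9.4248e+11 m. U = -GM*m/r = -(6.674e-11 * 1.77021e+30 * 9000.0) / 9.4248e+11 = -1.128e+12

-1.128e+12 J


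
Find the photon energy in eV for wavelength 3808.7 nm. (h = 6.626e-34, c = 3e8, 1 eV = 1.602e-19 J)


E = hc/lambda = 6.626e-34 * 3e8 / 3.809e-06 = 5.219e-20 J = 0.3258 eV

0.3258 eV


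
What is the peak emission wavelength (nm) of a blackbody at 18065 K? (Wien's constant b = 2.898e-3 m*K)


lam_max = b / T = 2.898e-3 / 18065 = 1.604e-07 m = 160.4207 nm

160.4207 nm


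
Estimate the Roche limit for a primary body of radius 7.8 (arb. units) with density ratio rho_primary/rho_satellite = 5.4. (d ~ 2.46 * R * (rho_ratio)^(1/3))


d_Roche = 2.46 * 7.8 * 5.4^(1/3) = 33.6636

33.6636


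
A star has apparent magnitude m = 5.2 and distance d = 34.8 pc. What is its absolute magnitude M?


M = m - 5*log10(d) + 5 = 5.2 - 5*log10(34.8) + 5 = 2.4921

2.4921


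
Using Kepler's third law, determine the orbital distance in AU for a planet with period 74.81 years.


a = P^(2/3) = 74.81^(2/3) = 17.7544

17.7544 AU


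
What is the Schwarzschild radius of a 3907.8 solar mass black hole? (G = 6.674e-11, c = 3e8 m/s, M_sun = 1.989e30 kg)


M = 3907.8 * 1.989e30 kg = 7.7726142e+33 kg. rs = 2GM/c^2 = 2 * 6.674e-11 * 7.7726142e+33 / (3e8)^2 = 1.153e+07

1.153e+07 m


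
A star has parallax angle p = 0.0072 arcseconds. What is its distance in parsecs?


d = 1/p = 1/0.0072 = 138.8889

138.8889 pc


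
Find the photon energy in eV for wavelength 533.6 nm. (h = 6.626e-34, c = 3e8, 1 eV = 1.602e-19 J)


E = hc/lambda = 6.626e-34 * 3e8 / 5.336e-07 = 3.725e-19 J = 2.3254 eV

2.3254 eV


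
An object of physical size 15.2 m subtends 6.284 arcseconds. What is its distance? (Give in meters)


D = size / theta_rad, theta_rad = 6.284 * pi/(180*3600) = 3.047e-05, D = 498921.8738

498921.8738 m


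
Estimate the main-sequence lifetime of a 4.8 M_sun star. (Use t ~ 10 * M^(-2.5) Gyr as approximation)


t = 10 * M^(-2.5) = 10 * 4.8^(-2.5) = 0.1981

0.1981 Gyr


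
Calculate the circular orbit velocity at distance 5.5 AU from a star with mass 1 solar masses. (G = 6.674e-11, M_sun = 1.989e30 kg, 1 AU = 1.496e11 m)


v = sqrt(GM/r) = sqrt(6.674e-11 * 1.989e+30 / 8.228e+11) = 12701.7439

12701.7439 m/s


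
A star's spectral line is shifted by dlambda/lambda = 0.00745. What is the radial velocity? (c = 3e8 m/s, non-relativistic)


v = (dlambda/lambda) * c = 0.00745 * 3e8 = 2.235e+06

2.235e+06 m/s


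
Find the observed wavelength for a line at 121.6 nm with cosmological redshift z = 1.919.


lam_obs = lam_emit * (1 + z) = 121.6 * (1 + 1.919) = 354.9504

354.9504 nm


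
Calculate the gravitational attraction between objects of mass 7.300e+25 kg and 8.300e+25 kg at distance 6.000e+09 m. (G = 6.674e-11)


F = G*m1*m2/r^2 = 6.674e-11 * 7.300e+25 * 8.300e+25 / (6.000e+09)^2 = 6.674e-11 * 6.059e+51 / 3.600e+19 = 1.123e+22

1.123e+22 N


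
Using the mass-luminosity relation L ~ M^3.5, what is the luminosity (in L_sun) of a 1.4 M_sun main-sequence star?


L/L_sun = (M/M_sun)^3.5 = 1.4^3.5 = 3.2467

3.2467 L_sun


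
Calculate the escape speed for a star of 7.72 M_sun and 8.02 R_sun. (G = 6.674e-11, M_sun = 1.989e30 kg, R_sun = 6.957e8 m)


M = 7.72 * 1.989e30 kg = 1.535508e+31 kg; R = 8.02 * 6.957e8 m = 5.579514e+09 m. v_esc = sqrt(2GM/R) = sqrt(2 * 6.674e-11 * 1.535508e+31 / 5.579514e+09) = 606088.376

606088.376 m/s


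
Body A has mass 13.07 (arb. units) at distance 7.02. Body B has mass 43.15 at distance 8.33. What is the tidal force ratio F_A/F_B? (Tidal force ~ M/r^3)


Ratio = (M1/r1^3) / (M2/r2^3) = (13.07/7.02^3) / (43.15/8.33^3) = 0.5061

0.5061


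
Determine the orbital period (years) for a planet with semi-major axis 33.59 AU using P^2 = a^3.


P = a^(3/2) = 33.59^1.5 = 194.6772

194.6772 years


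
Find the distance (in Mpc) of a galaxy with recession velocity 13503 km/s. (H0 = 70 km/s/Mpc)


d = v / H0 = 13503 / 70 = 192.9

192.9 Mpc


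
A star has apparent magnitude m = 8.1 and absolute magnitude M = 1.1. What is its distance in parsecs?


d = 10^((m - M + 5)/5) = 10^((8.1 - 1.1 + 5)/5) = 251.1886

251.1886 pc


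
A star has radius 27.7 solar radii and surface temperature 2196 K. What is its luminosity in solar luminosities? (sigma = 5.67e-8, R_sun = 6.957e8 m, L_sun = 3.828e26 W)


R = 27.7 * 6.957e8 m = 1.927089e+10 m. L = 4*pi*R^2*sigma*T^4 = 4*pi*(1.927089e+10)^2 * 5.67e-8 * 2196^4 = 6.153551093e+27 W. L/L_sun = 6.153551093e+27 / 3.828e26 = 16.0751

16.0751 L_sun


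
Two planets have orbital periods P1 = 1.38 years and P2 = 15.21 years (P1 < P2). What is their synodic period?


1/P_syn = |1/P1 - 1/P2| = |1/1.38 - 1/15.21| => P_syn = 1.5177

1.5177 years


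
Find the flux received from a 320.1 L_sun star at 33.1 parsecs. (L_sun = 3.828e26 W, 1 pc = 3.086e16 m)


F = L / (4*pi*d^2) = 1.225e+29 / (4*pi*(1.021e+18)^2) = 9.345e-09

9.345e-09 W/m^2


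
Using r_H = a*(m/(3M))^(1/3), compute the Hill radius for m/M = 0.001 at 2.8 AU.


r_H = a * (m/3M)^(1/3) = 2.8 * (0.001/3)^(1/3) = 0.1941

0.1941 AU


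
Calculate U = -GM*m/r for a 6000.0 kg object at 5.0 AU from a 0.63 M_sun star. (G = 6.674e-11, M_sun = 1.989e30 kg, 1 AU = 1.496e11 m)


M = 0.63 * 1.989e30 kg = 1.25307e+30 kg; r = 5.0 AU * 1.496e11 m/AU = 7.48e+11 m. U = -GM*m/r = -(6.674e-11 * 1.25307e+30 * 6000.0) / 7.48e+11 = -6.708e+11

-6.708e+11 J


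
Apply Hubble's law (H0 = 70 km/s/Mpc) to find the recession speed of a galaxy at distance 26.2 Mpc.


v = H0 * d = 70 * 26.2 = 1834.0

1834.0 km/s


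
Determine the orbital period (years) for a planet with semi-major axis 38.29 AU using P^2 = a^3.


P = a^(3/2) = 38.29^1.5 = 236.9344

236.9344 years


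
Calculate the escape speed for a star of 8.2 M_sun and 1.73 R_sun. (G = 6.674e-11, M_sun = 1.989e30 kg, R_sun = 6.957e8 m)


M = 8.2 * 1.989e30 kg = 1.63098e+31 kg; R = 1.73 * 6.957e8 m = 1.203561e+09 m. v_esc = sqrt(2GM/R) = sqrt(2 * 6.674e-11 * 1.63098e+31 / 1.203561e+09) = 1.345e+06

1.345e+06 m/s


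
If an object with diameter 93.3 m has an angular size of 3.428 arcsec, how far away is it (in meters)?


D = size / theta_rad, theta_rad = 3.428 * pi/(180*3600) = 1.662e-05, D = 5.614e+06

5.614e+06 m


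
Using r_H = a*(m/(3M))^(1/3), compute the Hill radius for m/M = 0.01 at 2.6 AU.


r_H = a * (m/3M)^(1/3) = 2.6 * (0.01/3)^(1/3) = 0.3884

0.3884 AU


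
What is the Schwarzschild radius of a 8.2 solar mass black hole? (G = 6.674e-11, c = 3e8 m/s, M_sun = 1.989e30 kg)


M = 8.2 * 1.989e30 kg = 1.63098e+31 kg. rs = 2GM/c^2 = 2 * 6.674e-11 * 1.63098e+31 / (3e8)^2 = 24189.2456

24189.2456 m


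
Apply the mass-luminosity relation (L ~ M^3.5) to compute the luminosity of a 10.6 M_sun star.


L/L_sun = (M/M_sun)^3.5 = 10.6^3.5 = 3877.6672

3877.6672 L_sun


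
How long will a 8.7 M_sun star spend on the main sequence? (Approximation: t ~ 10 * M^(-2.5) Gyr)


t = 10 * M^(-2.5) = 10 * 8.7^(-2.5) = 0.0448

0.0448 Gyr


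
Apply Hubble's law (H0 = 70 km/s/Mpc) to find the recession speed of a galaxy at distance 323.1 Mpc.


v = H0 * d = 70 * 323.1 = 22617.0

22617.0 km/s


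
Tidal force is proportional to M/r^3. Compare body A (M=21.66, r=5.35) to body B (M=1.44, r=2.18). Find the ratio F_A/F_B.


Ratio = (M1/r1^3) / (M2/r2^3) = (21.66/5.35^3) / (1.44/2.18^3) = 1.0177

1.0177


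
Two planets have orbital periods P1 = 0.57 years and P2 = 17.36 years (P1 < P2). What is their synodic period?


1/P_syn = |1/P1 - 1/P2| = |1/0.57 - 1/17.36| => P_syn = 0.5894

0.5894 years


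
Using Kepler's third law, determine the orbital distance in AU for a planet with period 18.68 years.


a = P^(2/3) = 18.68^(2/3) = 7.0402

7.0402 AU


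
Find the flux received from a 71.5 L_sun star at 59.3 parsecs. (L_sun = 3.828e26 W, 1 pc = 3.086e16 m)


F = L / (4*pi*d^2) = 2.737e+28 / (4*pi*(1.830e+18)^2) = 6.504e-10

6.504e-10 W/m^2


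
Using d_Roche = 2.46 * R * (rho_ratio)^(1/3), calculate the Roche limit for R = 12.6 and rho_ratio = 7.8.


d_Roche = 2.46 * 12.6 * 7.8^(1/3) = 61.471

61.471


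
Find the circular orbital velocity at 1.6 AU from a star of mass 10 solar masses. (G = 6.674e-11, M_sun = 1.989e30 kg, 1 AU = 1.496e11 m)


v = sqrt(GM/r) = sqrt(6.674e-11 * 1.989e+31 / 2.394e+11) = 74470.5746

74470.5746 m/s


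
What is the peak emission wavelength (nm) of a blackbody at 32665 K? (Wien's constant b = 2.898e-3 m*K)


lam_max = b / T = 2.898e-3 / 32665 = 8.872e-08 m = 88.7188 nm

88.7188 nm


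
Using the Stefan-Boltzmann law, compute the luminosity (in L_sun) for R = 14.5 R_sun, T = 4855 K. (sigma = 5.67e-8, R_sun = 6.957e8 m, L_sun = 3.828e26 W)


R = 14.5 * 6.957e8 m = 1.008765e+10 m. L = 4*pi*R^2*sigma*T^4 = 4*pi*(1.008765e+10)^2 * 5.67e-8 * 4855^4 = 4.028374805e+28 W. L/L_sun = 4.028374805e+28 / 3.828e26 = 105.2345

105.2345 L_sun


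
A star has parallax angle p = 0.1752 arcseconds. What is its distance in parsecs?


d = 1/p = 1/0.1752 = 5.7078

5.7078 pc


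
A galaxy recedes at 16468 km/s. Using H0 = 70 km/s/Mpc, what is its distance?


d = v / H0 = 16468 / 70 = 235.2571

235.2571 Mpc


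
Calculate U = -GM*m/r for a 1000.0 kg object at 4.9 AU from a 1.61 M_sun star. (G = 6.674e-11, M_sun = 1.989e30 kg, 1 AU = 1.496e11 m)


M = 1.61 * 1.989e30 kg = 3.20229e+30 kg; r = 4.9 AU * 1.496e11 m/AU = 7.3304e+11 m. U = -GM*m/r = -(6.674e-11 * 3.20229e+30 * 1000.0) / 7.3304e+11 = -2.916e+11

-2.916e+11 J


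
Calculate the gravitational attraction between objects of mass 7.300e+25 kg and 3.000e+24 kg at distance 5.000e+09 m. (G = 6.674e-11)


F = G*m1*m2/r^2 = 6.674e-11 * 7.300e+25 * 3.000e+24 / (5.000e+09)^2 = 6.674e-11 * 2.190e+50 / 2.500e+19 = 5.846e+20

5.846e+20 N


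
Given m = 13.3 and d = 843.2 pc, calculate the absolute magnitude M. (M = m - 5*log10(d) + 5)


M = m - 5*log10(d) + 5 = 13.3 - 5*log10(843.2) + 5 = 3.6703

3.6703


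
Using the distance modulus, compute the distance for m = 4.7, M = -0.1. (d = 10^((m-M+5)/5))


d = 10^((m - M + 5)/5) = 10^((4.7 - -0.1 + 5)/5) = 91.2011

91.2011 pc


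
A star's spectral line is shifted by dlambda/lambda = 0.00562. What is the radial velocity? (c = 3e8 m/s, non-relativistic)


v = (dlambda/lambda) * c = 0.00562 * 3e8 = 1.686e+06

1.686e+06 m/s


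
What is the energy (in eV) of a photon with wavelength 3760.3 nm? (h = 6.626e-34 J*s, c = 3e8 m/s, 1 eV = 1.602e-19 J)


E = hc/lambda = 6.626e-34 * 3e8 / 3.760e-06 = 5.286e-20 J = 0.33 eV

0.33 eV


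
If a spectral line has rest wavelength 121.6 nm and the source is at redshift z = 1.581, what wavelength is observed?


lam_obs = lam_emit * (1 + z) = 121.6 * (1 + 1.581) = 313.8496

313.8496 nm


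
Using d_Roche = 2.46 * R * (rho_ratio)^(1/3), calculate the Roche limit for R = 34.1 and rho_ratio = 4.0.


d_Roche = 2.46 * 34.1 * 4.0^(1/3) = 133.1607

133.1607


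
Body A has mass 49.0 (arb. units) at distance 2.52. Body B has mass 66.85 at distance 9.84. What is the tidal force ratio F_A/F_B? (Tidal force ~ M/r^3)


Ratio = (M1/r1^3) / (M2/r2^3) = (49.0/2.52^3) / (66.85/9.84^3) = 43.6394

43.6394


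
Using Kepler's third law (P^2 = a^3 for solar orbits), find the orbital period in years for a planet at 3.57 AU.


P = a^(3/2) = 3.57^1.5 = 6.7453

6.7453 years


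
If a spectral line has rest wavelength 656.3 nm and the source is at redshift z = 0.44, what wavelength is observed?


lam_obs = lam_emit * (1 + z) = 656.3 * (1 + 0.44) = 945.072

945.072 nm


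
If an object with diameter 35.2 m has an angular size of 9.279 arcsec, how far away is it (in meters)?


D = size / theta_rad, theta_rad = 9.279 * pi/(180*3600) = 4.499e-05, D = 782468.0655

782468.0655 m


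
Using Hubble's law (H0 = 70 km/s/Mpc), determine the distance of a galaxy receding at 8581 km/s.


d = v / H0 = 8581 / 70 = 122.5857

122.5857 Mpc


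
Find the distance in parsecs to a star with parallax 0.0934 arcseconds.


d = 1/p = 1/0.0934 = 10.7066

10.7066 pc


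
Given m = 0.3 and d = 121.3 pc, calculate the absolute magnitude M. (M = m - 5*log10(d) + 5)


M = m - 5*log10(d) + 5 = 0.3 - 5*log10(121.3) + 5 = -5.1193

-5.1193


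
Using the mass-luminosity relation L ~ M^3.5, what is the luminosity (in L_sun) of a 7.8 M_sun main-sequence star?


L/L_sun = (M/M_sun)^3.5 = 7.8^3.5 = 1325.3516

1325.3516 L_sun


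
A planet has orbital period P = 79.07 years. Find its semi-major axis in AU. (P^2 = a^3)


a = P^(2/3) = 79.07^(2/3) = 18.4222

18.4222 AU


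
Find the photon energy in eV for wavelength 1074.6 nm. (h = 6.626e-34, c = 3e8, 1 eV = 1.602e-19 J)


E = hc/lambda = 6.626e-34 * 3e8 / 1.075e-06 = 1.850e-19 J = 1.1547 eV

1.1547 eV


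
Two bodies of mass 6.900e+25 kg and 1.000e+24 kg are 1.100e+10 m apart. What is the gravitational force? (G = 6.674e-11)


F = G*m1*m2/r^2 = 6.674e-11 * 6.900e+25 * 1.000e+24 / (1.100e+10)^2 = 6.674e-11 * 6.900e+49 / 1.210e+20 = 3.806e+19

3.806e+19 N


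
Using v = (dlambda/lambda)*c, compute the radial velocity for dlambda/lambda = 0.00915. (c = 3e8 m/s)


v = (dlambda/lambda) * c = 0.00915 * 3e8 = 2.745e+06

2.745e+06 m/s


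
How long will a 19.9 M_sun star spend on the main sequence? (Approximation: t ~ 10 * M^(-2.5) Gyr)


t = 10 * M^(-2.5) = 10 * 19.9^(-2.5) = 0.0057

0.0057 Gyr


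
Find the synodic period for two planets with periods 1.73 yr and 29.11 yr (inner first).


1/P_syn = |1/P1 - 1/P2| = |1/1.73 - 1/29.11| => P_syn = 1.8393

1.8393 years


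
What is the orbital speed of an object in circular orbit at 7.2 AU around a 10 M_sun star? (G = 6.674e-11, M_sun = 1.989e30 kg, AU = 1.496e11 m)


v = sqrt(GM/r) = sqrt(6.674e-11 * 1.989e+31 / 1.077e+12) = 35105.7655

35105.7655 m/s


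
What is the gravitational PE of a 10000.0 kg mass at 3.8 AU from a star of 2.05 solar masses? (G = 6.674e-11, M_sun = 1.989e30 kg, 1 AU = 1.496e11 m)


M = 2.05 * 1.989e30 kg = 4.07745e+30 kg; r = 3.8 AU * 1.496e11 m/AU = 5.6848e+11 m. U = -GM*m/r = -(6.674e-11 * 4.07745e+30 * 10000.0) / 5.6848e+11 = -4.787e+12

-4.787e+12 J


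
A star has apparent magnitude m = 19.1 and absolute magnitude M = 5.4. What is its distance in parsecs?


d = 10^((m - M + 5)/5) = 10^((19.1 - 5.4 + 5)/5) = 5495.4087

5495.4087 pc


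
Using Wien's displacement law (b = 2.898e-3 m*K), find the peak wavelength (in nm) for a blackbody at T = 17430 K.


lam_max = b / T = 2.898e-3 / 17430 = 1.663e-07 m = 166.2651 nm

166.2651 nm


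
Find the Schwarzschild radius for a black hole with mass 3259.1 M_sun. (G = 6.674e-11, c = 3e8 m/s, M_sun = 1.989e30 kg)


M = 3259.1 * 1.989e30 kg = 6.4823499e+33 kg. rs = 2GM/c^2 = 2 * 6.674e-11 * 6.4823499e+33 / (3e8)^2 = 9.614e+06

9.614e+06 m


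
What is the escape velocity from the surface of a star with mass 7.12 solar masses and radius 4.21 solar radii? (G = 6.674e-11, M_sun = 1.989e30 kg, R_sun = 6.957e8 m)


M = 7.12 * 1.989e30 kg = 1.416168e+31 kg; R = 4.21 * 6.957e8 m = 2.928897e+09 m. v_esc = sqrt(2GM/R) = sqrt(2 * 6.674e-11 * 1.416168e+31 / 2.928897e+09) = 803365.9818

803365.9818 m/s


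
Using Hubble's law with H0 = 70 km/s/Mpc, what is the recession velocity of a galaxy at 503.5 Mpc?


v = H0 * d = 70 * 503.5 = 35245.0

35245.0 km/s


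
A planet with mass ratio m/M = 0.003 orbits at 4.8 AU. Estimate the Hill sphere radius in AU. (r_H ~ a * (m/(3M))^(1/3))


r_H = a * (m/3M)^(1/3) = 4.8 * (0.003/3)^(1/3) = 0.48

0.48 AU


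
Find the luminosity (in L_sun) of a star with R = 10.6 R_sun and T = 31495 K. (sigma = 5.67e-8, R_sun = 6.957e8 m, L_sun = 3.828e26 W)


R = 10.6 * 6.957e8 m = 7.37442e+09 m. L = 4*pi*R^2*sigma*T^4 = 4*pi*(7.37442e+09)^2 * 5.67e-8 * 31495^4 = 3.812546163e+31 W. L/L_sun = 3.812546163e+31 / 3.828e26 = 99596.2947

99596.2947 L_sun


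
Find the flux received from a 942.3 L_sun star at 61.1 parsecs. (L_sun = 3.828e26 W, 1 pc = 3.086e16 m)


F = L / (4*pi*d^2) = 3.607e+29 / (4*pi*(1.886e+18)^2) = 8.074e-09

8.074e-09 W/m^2


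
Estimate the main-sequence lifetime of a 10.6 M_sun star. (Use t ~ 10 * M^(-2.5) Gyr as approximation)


t = 10 * M^(-2.5) = 10 * 10.6^(-2.5) = 0.0273

0.0273 Gyr
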